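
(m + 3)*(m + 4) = m^2 + 7*m + 12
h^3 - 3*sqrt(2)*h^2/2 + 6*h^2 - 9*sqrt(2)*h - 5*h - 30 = (h + 6)*(h - 5*sqrt(2)/2)*(h + sqrt(2))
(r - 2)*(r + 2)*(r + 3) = r^3 + 3*r^2 - 4*r - 12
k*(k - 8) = k^2 - 8*k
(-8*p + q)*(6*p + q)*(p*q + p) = -48*p^3*q - 48*p^3 - 2*p^2*q^2 - 2*p^2*q + p*q^3 + p*q^2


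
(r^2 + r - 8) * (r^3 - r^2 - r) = r^5 - 10*r^3 + 7*r^2 + 8*r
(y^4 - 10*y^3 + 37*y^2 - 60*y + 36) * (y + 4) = y^5 - 6*y^4 - 3*y^3 + 88*y^2 - 204*y + 144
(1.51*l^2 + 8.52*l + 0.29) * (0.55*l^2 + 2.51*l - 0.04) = 0.8305*l^4 + 8.4761*l^3 + 21.4843*l^2 + 0.3871*l - 0.0116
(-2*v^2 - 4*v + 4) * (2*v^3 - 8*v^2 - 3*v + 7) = -4*v^5 + 8*v^4 + 46*v^3 - 34*v^2 - 40*v + 28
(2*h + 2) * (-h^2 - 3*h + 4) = -2*h^3 - 8*h^2 + 2*h + 8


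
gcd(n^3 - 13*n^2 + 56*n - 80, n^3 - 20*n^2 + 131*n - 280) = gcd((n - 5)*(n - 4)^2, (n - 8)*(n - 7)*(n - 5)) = n - 5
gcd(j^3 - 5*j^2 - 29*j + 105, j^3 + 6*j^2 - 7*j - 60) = j^2 + 2*j - 15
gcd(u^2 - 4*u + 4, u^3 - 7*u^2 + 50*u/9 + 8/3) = 1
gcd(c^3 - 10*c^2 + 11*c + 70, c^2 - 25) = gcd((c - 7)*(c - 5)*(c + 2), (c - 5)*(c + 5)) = c - 5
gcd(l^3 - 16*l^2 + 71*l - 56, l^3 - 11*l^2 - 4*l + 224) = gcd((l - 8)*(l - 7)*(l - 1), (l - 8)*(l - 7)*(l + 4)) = l^2 - 15*l + 56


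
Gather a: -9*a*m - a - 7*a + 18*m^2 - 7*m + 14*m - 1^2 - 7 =a*(-9*m - 8) + 18*m^2 + 7*m - 8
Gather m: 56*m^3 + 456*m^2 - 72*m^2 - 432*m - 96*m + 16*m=56*m^3 + 384*m^2 - 512*m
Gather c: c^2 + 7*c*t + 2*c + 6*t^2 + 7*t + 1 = c^2 + c*(7*t + 2) + 6*t^2 + 7*t + 1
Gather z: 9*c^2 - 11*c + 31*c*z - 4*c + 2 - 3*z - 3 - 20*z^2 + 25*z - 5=9*c^2 - 15*c - 20*z^2 + z*(31*c + 22) - 6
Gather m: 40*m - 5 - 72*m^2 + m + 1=-72*m^2 + 41*m - 4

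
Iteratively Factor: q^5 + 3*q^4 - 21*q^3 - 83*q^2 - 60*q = (q)*(q^4 + 3*q^3 - 21*q^2 - 83*q - 60) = q*(q + 1)*(q^3 + 2*q^2 - 23*q - 60) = q*(q + 1)*(q + 4)*(q^2 - 2*q - 15) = q*(q - 5)*(q + 1)*(q + 4)*(q + 3)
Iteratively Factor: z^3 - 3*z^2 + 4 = (z - 2)*(z^2 - z - 2) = (z - 2)^2*(z + 1)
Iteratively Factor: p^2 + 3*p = (p)*(p + 3)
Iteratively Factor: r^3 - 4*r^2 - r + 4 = (r + 1)*(r^2 - 5*r + 4) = (r - 1)*(r + 1)*(r - 4)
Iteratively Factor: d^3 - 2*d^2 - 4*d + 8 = (d + 2)*(d^2 - 4*d + 4) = (d - 2)*(d + 2)*(d - 2)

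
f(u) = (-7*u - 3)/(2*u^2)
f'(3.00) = 0.50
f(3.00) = -1.33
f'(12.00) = 0.03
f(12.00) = -0.30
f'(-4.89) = 0.12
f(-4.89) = 0.65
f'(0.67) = 17.77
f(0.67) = -8.57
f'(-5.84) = 0.09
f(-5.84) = 0.56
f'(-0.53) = -7.69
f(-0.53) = 1.26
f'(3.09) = 0.47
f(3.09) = -1.29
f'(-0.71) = -1.44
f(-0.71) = 1.95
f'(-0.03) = -107222.22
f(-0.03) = -1550.00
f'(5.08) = 0.16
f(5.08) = -0.75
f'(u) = -7/(2*u^2) - (-7*u - 3)/u^3 = (7*u + 6)/(2*u^3)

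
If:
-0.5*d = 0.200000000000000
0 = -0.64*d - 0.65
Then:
No Solution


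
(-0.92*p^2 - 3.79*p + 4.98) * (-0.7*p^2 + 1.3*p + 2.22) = 0.644*p^4 + 1.457*p^3 - 10.4554*p^2 - 1.9398*p + 11.0556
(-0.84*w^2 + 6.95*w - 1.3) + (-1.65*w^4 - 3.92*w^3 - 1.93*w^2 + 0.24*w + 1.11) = -1.65*w^4 - 3.92*w^3 - 2.77*w^2 + 7.19*w - 0.19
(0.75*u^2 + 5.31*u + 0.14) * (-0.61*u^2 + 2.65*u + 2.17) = -0.4575*u^4 - 1.2516*u^3 + 15.6136*u^2 + 11.8937*u + 0.3038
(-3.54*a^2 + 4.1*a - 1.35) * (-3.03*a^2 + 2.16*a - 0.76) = 10.7262*a^4 - 20.0694*a^3 + 15.6369*a^2 - 6.032*a + 1.026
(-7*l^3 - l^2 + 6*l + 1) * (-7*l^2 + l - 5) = 49*l^5 - 8*l^3 + 4*l^2 - 29*l - 5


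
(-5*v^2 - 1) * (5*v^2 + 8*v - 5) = -25*v^4 - 40*v^3 + 20*v^2 - 8*v + 5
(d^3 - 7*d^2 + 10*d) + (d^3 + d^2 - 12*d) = 2*d^3 - 6*d^2 - 2*d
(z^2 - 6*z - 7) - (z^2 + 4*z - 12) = 5 - 10*z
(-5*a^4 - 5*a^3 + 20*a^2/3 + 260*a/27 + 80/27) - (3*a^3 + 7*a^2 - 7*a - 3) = -5*a^4 - 8*a^3 - a^2/3 + 449*a/27 + 161/27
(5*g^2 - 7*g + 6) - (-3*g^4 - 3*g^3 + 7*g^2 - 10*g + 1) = 3*g^4 + 3*g^3 - 2*g^2 + 3*g + 5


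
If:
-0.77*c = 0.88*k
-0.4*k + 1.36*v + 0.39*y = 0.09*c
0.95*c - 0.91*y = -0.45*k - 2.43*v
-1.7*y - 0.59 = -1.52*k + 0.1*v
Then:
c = -0.42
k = 0.37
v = 0.09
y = -0.02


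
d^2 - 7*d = d*(d - 7)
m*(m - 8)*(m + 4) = m^3 - 4*m^2 - 32*m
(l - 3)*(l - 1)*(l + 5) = l^3 + l^2 - 17*l + 15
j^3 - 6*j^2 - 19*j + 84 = (j - 7)*(j - 3)*(j + 4)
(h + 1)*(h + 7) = h^2 + 8*h + 7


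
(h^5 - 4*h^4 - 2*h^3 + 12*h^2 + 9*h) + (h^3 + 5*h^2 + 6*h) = h^5 - 4*h^4 - h^3 + 17*h^2 + 15*h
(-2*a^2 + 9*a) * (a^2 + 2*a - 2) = -2*a^4 + 5*a^3 + 22*a^2 - 18*a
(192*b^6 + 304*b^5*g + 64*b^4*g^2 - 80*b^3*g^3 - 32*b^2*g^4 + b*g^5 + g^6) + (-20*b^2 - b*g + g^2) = 192*b^6 + 304*b^5*g + 64*b^4*g^2 - 80*b^3*g^3 - 32*b^2*g^4 - 20*b^2 + b*g^5 - b*g + g^6 + g^2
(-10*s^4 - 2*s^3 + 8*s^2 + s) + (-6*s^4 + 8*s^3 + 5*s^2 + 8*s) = -16*s^4 + 6*s^3 + 13*s^2 + 9*s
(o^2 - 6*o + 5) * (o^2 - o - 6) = o^4 - 7*o^3 + 5*o^2 + 31*o - 30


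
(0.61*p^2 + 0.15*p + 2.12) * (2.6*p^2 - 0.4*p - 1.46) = 1.586*p^4 + 0.146*p^3 + 4.5614*p^2 - 1.067*p - 3.0952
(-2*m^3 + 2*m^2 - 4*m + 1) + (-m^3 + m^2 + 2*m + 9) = -3*m^3 + 3*m^2 - 2*m + 10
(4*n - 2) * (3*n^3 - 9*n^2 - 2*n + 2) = 12*n^4 - 42*n^3 + 10*n^2 + 12*n - 4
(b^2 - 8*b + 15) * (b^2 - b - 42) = b^4 - 9*b^3 - 19*b^2 + 321*b - 630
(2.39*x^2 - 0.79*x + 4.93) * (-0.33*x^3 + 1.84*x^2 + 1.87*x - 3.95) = -0.7887*x^5 + 4.6583*x^4 + 1.3888*x^3 - 1.8466*x^2 + 12.3396*x - 19.4735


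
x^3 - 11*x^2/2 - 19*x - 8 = (x - 8)*(x + 1/2)*(x + 2)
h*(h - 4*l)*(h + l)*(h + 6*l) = h^4 + 3*h^3*l - 22*h^2*l^2 - 24*h*l^3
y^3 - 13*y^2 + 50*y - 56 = (y - 7)*(y - 4)*(y - 2)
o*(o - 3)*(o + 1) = o^3 - 2*o^2 - 3*o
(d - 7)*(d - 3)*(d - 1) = d^3 - 11*d^2 + 31*d - 21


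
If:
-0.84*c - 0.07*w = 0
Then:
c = -0.0833333333333333*w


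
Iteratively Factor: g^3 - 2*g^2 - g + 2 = (g + 1)*(g^2 - 3*g + 2) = (g - 2)*(g + 1)*(g - 1)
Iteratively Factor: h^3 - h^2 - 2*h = (h)*(h^2 - h - 2) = h*(h - 2)*(h + 1)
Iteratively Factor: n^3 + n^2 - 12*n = (n + 4)*(n^2 - 3*n) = n*(n + 4)*(n - 3)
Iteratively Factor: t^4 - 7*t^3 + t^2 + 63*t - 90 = (t + 3)*(t^3 - 10*t^2 + 31*t - 30) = (t - 2)*(t + 3)*(t^2 - 8*t + 15) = (t - 5)*(t - 2)*(t + 3)*(t - 3)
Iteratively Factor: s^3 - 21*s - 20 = (s + 4)*(s^2 - 4*s - 5) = (s - 5)*(s + 4)*(s + 1)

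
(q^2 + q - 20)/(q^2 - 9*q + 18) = (q^2 + q - 20)/(q^2 - 9*q + 18)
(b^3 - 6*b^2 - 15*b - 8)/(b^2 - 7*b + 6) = (b^3 - 6*b^2 - 15*b - 8)/(b^2 - 7*b + 6)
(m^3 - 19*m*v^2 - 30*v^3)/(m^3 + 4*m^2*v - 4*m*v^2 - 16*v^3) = (-m^2 + 2*m*v + 15*v^2)/(-m^2 - 2*m*v + 8*v^2)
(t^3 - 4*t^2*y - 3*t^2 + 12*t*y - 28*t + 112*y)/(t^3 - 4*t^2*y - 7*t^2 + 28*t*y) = (t + 4)/t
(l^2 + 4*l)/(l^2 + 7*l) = (l + 4)/(l + 7)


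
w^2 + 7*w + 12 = (w + 3)*(w + 4)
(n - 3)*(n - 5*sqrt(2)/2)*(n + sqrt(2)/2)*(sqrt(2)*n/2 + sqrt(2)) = sqrt(2)*n^4/2 - 2*n^3 - sqrt(2)*n^3/2 - 17*sqrt(2)*n^2/4 + 2*n^2 + 5*sqrt(2)*n/4 + 12*n + 15*sqrt(2)/2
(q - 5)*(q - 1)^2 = q^3 - 7*q^2 + 11*q - 5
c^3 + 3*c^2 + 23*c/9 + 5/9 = (c + 1/3)*(c + 1)*(c + 5/3)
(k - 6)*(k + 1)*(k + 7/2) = k^3 - 3*k^2/2 - 47*k/2 - 21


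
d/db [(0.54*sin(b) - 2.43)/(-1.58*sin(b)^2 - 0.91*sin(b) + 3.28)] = (0.8532*sin(b)^2 - 7.6788*sin(b) - 0.4401)*cos(b)/(2.4964*sin(b)^4 + 2.8756*sin(b)^3 - 9.5367*sin(b)^2 - 5.9696*sin(b) + 10.7584)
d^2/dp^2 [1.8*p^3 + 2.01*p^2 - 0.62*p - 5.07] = 10.8*p + 4.02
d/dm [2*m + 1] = 2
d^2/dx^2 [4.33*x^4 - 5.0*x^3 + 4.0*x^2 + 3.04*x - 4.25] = 51.96*x^2 - 30.0*x + 8.0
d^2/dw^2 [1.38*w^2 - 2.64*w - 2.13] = 2.76000000000000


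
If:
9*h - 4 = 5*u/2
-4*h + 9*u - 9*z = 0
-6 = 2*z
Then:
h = -63/142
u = -227/71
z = -3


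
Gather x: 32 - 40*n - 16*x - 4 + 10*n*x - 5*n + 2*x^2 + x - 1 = -45*n + 2*x^2 + x*(10*n - 15) + 27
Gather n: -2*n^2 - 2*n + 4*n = -2*n^2 + 2*n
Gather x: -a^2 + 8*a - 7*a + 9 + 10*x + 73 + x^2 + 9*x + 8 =-a^2 + a + x^2 + 19*x + 90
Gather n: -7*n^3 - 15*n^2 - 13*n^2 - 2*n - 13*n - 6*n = -7*n^3 - 28*n^2 - 21*n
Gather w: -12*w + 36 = 36 - 12*w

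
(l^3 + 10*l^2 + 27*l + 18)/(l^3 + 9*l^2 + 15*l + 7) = (l^2 + 9*l + 18)/(l^2 + 8*l + 7)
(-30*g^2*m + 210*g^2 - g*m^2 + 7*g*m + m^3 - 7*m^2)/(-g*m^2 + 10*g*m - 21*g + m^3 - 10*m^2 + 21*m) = (30*g^2 + g*m - m^2)/(g*m - 3*g - m^2 + 3*m)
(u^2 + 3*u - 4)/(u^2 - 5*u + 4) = (u + 4)/(u - 4)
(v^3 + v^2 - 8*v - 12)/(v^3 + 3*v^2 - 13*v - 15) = (v^2 + 4*v + 4)/(v^2 + 6*v + 5)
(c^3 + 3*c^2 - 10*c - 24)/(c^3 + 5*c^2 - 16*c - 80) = (c^2 - c - 6)/(c^2 + c - 20)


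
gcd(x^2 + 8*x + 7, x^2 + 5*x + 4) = x + 1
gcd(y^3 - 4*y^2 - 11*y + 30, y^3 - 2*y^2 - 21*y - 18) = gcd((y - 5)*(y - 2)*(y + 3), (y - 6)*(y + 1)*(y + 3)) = y + 3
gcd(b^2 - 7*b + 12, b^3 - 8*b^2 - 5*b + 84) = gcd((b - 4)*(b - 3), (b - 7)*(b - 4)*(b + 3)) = b - 4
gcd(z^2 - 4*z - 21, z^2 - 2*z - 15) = z + 3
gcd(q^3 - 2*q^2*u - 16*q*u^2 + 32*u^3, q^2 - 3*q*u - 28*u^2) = q + 4*u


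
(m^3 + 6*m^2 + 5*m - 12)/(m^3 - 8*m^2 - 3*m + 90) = (m^2 + 3*m - 4)/(m^2 - 11*m + 30)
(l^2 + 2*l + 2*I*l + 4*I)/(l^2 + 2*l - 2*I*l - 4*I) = (l + 2*I)/(l - 2*I)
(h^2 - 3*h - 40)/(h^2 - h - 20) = (-h^2 + 3*h + 40)/(-h^2 + h + 20)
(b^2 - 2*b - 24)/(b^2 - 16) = (b - 6)/(b - 4)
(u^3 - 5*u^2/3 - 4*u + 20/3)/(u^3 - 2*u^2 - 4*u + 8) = (u - 5/3)/(u - 2)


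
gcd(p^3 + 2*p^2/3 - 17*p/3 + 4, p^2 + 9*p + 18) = p + 3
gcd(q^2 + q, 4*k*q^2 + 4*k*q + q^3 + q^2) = q^2 + q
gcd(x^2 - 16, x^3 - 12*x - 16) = x - 4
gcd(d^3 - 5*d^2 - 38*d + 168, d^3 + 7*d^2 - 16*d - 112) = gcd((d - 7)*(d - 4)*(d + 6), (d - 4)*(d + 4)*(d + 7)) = d - 4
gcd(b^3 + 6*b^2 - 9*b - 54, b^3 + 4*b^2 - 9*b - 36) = b^2 - 9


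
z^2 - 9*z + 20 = (z - 5)*(z - 4)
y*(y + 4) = y^2 + 4*y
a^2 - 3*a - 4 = (a - 4)*(a + 1)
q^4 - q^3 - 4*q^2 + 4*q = q*(q - 2)*(q - 1)*(q + 2)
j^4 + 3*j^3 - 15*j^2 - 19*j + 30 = (j - 3)*(j - 1)*(j + 2)*(j + 5)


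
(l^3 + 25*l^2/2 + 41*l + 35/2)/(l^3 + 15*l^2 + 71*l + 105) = (l + 1/2)/(l + 3)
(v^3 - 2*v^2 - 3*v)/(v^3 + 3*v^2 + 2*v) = (v - 3)/(v + 2)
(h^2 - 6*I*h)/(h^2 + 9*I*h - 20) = h*(h - 6*I)/(h^2 + 9*I*h - 20)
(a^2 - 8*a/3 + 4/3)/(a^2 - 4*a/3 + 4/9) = 3*(a - 2)/(3*a - 2)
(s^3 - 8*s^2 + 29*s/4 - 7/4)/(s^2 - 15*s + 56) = (s^2 - s + 1/4)/(s - 8)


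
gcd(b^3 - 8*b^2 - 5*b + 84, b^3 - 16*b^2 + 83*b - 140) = b^2 - 11*b + 28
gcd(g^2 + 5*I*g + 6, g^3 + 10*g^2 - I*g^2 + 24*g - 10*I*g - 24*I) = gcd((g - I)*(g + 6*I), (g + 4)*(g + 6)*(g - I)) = g - I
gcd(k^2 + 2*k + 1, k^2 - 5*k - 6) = k + 1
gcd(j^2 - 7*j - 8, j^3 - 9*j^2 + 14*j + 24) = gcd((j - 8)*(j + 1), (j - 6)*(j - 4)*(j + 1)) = j + 1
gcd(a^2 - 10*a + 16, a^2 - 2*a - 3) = 1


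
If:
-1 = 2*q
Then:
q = -1/2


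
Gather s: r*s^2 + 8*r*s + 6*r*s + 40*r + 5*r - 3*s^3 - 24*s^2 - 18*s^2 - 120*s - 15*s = 45*r - 3*s^3 + s^2*(r - 42) + s*(14*r - 135)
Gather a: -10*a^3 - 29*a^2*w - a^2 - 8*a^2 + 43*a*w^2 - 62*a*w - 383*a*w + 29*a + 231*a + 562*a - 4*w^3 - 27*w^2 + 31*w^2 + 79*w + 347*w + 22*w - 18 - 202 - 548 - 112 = -10*a^3 + a^2*(-29*w - 9) + a*(43*w^2 - 445*w + 822) - 4*w^3 + 4*w^2 + 448*w - 880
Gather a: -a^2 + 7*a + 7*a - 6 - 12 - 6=-a^2 + 14*a - 24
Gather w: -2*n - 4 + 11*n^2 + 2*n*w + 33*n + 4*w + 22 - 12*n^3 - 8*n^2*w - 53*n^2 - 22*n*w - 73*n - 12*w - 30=-12*n^3 - 42*n^2 - 42*n + w*(-8*n^2 - 20*n - 8) - 12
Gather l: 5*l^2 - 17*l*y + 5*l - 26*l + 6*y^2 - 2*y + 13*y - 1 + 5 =5*l^2 + l*(-17*y - 21) + 6*y^2 + 11*y + 4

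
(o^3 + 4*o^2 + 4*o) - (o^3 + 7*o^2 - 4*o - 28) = -3*o^2 + 8*o + 28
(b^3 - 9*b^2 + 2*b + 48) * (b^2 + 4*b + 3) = b^5 - 5*b^4 - 31*b^3 + 29*b^2 + 198*b + 144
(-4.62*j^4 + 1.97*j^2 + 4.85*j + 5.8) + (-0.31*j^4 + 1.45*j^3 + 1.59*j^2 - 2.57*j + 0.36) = -4.93*j^4 + 1.45*j^3 + 3.56*j^2 + 2.28*j + 6.16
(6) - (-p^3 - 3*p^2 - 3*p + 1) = p^3 + 3*p^2 + 3*p + 5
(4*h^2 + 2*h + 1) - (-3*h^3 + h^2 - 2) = 3*h^3 + 3*h^2 + 2*h + 3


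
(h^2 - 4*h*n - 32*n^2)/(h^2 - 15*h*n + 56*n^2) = (h + 4*n)/(h - 7*n)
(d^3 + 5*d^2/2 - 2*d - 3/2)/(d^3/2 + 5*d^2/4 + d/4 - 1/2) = 2*(2*d^3 + 5*d^2 - 4*d - 3)/(2*d^3 + 5*d^2 + d - 2)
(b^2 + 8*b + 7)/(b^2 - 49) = (b + 1)/(b - 7)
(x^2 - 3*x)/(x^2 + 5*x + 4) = x*(x - 3)/(x^2 + 5*x + 4)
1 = 1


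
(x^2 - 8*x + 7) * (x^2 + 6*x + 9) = x^4 - 2*x^3 - 32*x^2 - 30*x + 63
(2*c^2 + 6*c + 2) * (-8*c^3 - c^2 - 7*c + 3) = -16*c^5 - 50*c^4 - 36*c^3 - 38*c^2 + 4*c + 6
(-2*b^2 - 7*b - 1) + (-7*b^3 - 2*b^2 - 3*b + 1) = -7*b^3 - 4*b^2 - 10*b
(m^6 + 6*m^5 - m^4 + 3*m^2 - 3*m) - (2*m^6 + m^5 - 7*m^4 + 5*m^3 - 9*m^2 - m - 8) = -m^6 + 5*m^5 + 6*m^4 - 5*m^3 + 12*m^2 - 2*m + 8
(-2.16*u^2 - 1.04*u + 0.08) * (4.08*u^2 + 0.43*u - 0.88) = -8.8128*u^4 - 5.172*u^3 + 1.78*u^2 + 0.9496*u - 0.0704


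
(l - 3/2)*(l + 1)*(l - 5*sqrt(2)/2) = l^3 - 5*sqrt(2)*l^2/2 - l^2/2 - 3*l/2 + 5*sqrt(2)*l/4 + 15*sqrt(2)/4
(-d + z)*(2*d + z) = -2*d^2 + d*z + z^2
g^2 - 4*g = g*(g - 4)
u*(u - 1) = u^2 - u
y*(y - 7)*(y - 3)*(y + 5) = y^4 - 5*y^3 - 29*y^2 + 105*y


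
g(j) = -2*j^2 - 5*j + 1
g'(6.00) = -29.00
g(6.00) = -101.00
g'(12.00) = -53.00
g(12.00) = -347.00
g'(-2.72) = 5.88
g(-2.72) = -0.20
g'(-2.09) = 3.36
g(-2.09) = 2.71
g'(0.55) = -7.20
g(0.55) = -2.36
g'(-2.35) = 4.40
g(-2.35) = 1.70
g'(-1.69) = 1.76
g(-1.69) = 3.74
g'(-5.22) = 15.88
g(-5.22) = -27.40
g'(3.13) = -17.52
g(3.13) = -34.24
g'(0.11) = -5.44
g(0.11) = 0.43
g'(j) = -4*j - 5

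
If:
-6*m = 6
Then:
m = -1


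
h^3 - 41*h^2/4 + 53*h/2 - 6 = (h - 6)*(h - 4)*(h - 1/4)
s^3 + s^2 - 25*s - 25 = (s - 5)*(s + 1)*(s + 5)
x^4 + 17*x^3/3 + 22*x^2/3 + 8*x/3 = x*(x + 2/3)*(x + 1)*(x + 4)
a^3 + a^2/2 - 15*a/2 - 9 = (a - 3)*(a + 3/2)*(a + 2)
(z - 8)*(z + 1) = z^2 - 7*z - 8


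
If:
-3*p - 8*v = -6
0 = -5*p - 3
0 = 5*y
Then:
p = -3/5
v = 39/40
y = 0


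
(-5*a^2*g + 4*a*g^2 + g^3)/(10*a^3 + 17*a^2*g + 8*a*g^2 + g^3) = g*(-a + g)/(2*a^2 + 3*a*g + g^2)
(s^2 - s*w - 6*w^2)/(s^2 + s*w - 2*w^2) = (s - 3*w)/(s - w)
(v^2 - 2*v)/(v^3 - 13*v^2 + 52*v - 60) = v/(v^2 - 11*v + 30)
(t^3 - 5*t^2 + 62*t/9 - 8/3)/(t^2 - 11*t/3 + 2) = t - 4/3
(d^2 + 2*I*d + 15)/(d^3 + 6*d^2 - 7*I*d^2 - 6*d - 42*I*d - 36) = (d^2 + 2*I*d + 15)/(d^3 + d^2*(6 - 7*I) + d*(-6 - 42*I) - 36)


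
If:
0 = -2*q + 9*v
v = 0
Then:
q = 0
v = 0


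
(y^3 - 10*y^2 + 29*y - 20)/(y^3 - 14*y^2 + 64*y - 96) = (y^2 - 6*y + 5)/(y^2 - 10*y + 24)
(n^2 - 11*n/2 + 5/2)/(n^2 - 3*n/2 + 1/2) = (n - 5)/(n - 1)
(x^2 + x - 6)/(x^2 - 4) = (x + 3)/(x + 2)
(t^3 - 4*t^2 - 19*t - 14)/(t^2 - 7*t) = t + 3 + 2/t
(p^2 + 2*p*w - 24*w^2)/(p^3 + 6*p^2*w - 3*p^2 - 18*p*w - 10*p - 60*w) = (p - 4*w)/(p^2 - 3*p - 10)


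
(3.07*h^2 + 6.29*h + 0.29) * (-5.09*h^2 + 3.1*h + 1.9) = -15.6263*h^4 - 22.4991*h^3 + 23.8559*h^2 + 12.85*h + 0.551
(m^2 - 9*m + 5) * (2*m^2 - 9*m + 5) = 2*m^4 - 27*m^3 + 96*m^2 - 90*m + 25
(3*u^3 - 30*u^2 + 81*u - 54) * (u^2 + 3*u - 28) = 3*u^5 - 21*u^4 - 93*u^3 + 1029*u^2 - 2430*u + 1512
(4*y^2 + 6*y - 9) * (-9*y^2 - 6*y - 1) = -36*y^4 - 78*y^3 + 41*y^2 + 48*y + 9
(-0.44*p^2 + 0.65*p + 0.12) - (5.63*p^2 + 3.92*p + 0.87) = -6.07*p^2 - 3.27*p - 0.75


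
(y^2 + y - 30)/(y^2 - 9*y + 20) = (y + 6)/(y - 4)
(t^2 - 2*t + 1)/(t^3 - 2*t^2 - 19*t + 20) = (t - 1)/(t^2 - t - 20)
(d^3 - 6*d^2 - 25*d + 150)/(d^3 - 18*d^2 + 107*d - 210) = (d + 5)/(d - 7)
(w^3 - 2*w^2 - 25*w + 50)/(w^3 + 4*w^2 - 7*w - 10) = (w - 5)/(w + 1)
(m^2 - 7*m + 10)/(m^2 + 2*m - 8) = (m - 5)/(m + 4)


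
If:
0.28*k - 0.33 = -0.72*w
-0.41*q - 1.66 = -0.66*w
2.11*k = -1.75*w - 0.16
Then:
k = -0.67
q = -2.89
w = 0.72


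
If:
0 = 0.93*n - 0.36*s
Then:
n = 0.387096774193548*s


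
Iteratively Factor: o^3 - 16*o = (o + 4)*(o^2 - 4*o) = (o - 4)*(o + 4)*(o)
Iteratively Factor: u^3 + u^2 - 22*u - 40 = (u + 4)*(u^2 - 3*u - 10) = (u - 5)*(u + 4)*(u + 2)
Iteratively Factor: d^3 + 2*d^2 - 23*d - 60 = (d + 3)*(d^2 - d - 20) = (d + 3)*(d + 4)*(d - 5)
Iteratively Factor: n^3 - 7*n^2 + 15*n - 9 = (n - 3)*(n^2 - 4*n + 3) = (n - 3)^2*(n - 1)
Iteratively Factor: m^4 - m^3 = (m - 1)*(m^3) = m*(m - 1)*(m^2) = m^2*(m - 1)*(m)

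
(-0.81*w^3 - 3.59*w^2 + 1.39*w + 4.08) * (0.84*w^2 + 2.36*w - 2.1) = -0.6804*w^5 - 4.9272*w^4 - 5.6038*w^3 + 14.2466*w^2 + 6.7098*w - 8.568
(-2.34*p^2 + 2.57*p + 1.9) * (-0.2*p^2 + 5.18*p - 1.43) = 0.468*p^4 - 12.6352*p^3 + 16.2788*p^2 + 6.1669*p - 2.717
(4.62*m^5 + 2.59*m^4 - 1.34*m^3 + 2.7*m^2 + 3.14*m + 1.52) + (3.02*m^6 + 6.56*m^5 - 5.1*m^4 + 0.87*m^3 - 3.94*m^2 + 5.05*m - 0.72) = 3.02*m^6 + 11.18*m^5 - 2.51*m^4 - 0.47*m^3 - 1.24*m^2 + 8.19*m + 0.8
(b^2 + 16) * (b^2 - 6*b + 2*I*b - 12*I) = b^4 - 6*b^3 + 2*I*b^3 + 16*b^2 - 12*I*b^2 - 96*b + 32*I*b - 192*I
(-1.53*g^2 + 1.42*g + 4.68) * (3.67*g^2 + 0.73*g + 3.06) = -5.6151*g^4 + 4.0945*g^3 + 13.5304*g^2 + 7.7616*g + 14.3208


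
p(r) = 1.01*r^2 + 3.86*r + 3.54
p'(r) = 2.02*r + 3.86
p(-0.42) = 2.10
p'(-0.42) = 3.01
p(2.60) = 20.40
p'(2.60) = 9.11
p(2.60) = 20.40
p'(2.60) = 9.11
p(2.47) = 19.24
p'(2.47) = 8.85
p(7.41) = 87.60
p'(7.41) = 18.83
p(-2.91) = 0.86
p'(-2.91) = -2.02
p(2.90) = 23.23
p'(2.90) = 9.72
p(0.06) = 3.78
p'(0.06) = 3.98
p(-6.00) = 16.74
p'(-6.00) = -8.26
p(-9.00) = 50.61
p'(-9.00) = -14.32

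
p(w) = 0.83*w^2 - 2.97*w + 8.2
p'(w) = 1.66*w - 2.97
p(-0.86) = 11.37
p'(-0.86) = -4.40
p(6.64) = 25.07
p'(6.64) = 8.05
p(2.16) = 5.66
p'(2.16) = 0.62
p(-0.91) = 11.59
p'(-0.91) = -4.48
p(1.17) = 5.86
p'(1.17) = -1.03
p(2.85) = 6.48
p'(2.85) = 1.76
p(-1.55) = 14.80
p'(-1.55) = -5.54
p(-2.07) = 17.90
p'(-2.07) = -6.41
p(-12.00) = 163.36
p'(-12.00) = -22.89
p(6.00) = 20.26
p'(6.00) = 6.99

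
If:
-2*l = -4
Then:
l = 2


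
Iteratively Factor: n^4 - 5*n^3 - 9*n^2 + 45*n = (n - 5)*(n^3 - 9*n) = n*(n - 5)*(n^2 - 9) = n*(n - 5)*(n + 3)*(n - 3)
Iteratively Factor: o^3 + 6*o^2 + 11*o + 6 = (o + 3)*(o^2 + 3*o + 2) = (o + 1)*(o + 3)*(o + 2)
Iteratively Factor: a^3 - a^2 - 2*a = (a)*(a^2 - a - 2) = a*(a - 2)*(a + 1)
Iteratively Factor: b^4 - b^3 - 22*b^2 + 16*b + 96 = (b + 4)*(b^3 - 5*b^2 - 2*b + 24) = (b + 2)*(b + 4)*(b^2 - 7*b + 12) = (b - 3)*(b + 2)*(b + 4)*(b - 4)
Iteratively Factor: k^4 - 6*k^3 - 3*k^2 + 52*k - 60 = (k - 2)*(k^3 - 4*k^2 - 11*k + 30) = (k - 5)*(k - 2)*(k^2 + k - 6) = (k - 5)*(k - 2)^2*(k + 3)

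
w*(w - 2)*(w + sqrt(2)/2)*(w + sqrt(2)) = w^4 - 2*w^3 + 3*sqrt(2)*w^3/2 - 3*sqrt(2)*w^2 + w^2 - 2*w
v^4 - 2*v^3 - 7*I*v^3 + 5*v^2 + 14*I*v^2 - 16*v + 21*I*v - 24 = (v - 3)*(v + 1)*(v - 8*I)*(v + I)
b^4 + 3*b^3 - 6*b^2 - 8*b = b*(b - 2)*(b + 1)*(b + 4)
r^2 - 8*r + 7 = (r - 7)*(r - 1)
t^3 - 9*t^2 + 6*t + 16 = (t - 8)*(t - 2)*(t + 1)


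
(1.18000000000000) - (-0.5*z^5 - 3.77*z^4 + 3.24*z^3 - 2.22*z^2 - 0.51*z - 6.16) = 0.5*z^5 + 3.77*z^4 - 3.24*z^3 + 2.22*z^2 + 0.51*z + 7.34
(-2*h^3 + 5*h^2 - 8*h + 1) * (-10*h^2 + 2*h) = 20*h^5 - 54*h^4 + 90*h^3 - 26*h^2 + 2*h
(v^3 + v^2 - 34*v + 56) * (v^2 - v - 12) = v^5 - 47*v^3 + 78*v^2 + 352*v - 672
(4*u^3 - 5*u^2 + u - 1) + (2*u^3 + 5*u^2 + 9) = 6*u^3 + u + 8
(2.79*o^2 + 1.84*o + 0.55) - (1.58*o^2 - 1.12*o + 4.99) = 1.21*o^2 + 2.96*o - 4.44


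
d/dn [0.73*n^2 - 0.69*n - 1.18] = 1.46*n - 0.69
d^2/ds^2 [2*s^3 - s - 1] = 12*s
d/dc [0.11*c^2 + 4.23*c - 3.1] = 0.22*c + 4.23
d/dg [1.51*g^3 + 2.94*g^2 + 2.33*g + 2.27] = 4.53*g^2 + 5.88*g + 2.33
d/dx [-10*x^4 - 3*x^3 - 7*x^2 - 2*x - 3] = -40*x^3 - 9*x^2 - 14*x - 2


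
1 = 1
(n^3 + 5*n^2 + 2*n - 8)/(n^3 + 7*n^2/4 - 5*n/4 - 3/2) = 4*(n + 4)/(4*n + 3)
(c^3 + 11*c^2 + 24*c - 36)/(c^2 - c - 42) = (c^2 + 5*c - 6)/(c - 7)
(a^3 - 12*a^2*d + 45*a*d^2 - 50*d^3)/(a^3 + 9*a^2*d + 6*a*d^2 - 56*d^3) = (a^2 - 10*a*d + 25*d^2)/(a^2 + 11*a*d + 28*d^2)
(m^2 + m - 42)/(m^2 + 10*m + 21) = (m - 6)/(m + 3)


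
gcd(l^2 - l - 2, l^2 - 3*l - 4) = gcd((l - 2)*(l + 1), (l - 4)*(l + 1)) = l + 1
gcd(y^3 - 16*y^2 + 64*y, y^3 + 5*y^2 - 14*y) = y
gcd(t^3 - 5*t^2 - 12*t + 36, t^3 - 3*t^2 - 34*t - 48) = t + 3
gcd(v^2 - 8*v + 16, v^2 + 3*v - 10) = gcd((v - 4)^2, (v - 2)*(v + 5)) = 1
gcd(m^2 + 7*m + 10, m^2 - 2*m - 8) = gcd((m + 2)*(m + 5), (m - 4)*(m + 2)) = m + 2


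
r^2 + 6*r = r*(r + 6)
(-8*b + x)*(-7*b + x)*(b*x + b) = 56*b^3*x + 56*b^3 - 15*b^2*x^2 - 15*b^2*x + b*x^3 + b*x^2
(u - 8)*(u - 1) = u^2 - 9*u + 8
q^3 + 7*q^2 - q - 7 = (q - 1)*(q + 1)*(q + 7)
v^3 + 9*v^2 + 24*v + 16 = (v + 1)*(v + 4)^2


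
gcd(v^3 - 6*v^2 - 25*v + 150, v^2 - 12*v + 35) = v - 5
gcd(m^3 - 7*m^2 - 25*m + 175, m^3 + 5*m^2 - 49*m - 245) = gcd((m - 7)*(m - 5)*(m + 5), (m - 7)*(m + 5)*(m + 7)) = m^2 - 2*m - 35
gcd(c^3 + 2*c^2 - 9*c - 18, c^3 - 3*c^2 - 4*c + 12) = c^2 - c - 6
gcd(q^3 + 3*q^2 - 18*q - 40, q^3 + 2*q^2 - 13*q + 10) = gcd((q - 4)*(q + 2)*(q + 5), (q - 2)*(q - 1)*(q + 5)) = q + 5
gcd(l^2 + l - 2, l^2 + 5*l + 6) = l + 2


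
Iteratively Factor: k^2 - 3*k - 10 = (k - 5)*(k + 2)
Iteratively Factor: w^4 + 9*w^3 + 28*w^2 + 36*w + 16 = (w + 1)*(w^3 + 8*w^2 + 20*w + 16) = (w + 1)*(w + 2)*(w^2 + 6*w + 8) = (w + 1)*(w + 2)^2*(w + 4)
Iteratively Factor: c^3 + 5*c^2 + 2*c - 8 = (c + 2)*(c^2 + 3*c - 4) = (c - 1)*(c + 2)*(c + 4)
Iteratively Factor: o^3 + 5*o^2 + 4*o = (o)*(o^2 + 5*o + 4) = o*(o + 4)*(o + 1)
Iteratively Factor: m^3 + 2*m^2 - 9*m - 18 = (m + 2)*(m^2 - 9) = (m - 3)*(m + 2)*(m + 3)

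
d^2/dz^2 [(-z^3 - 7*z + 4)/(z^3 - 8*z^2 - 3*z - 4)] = 4*(-4*z^6 - 15*z^5 + 84*z^4 - 351*z^3 + 264*z^2 + 480*z - 4)/(z^9 - 24*z^8 + 183*z^7 - 380*z^6 - 357*z^5 - 912*z^4 - 555*z^3 - 492*z^2 - 144*z - 64)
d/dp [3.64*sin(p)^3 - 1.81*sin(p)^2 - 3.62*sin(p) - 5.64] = (10.92*sin(p)^2 - 3.62*sin(p) - 3.62)*cos(p)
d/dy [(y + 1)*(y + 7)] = 2*y + 8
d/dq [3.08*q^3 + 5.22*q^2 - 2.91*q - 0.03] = 9.24*q^2 + 10.44*q - 2.91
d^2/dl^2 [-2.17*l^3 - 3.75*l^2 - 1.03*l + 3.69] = -13.02*l - 7.5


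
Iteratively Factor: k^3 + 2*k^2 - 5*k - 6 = (k - 2)*(k^2 + 4*k + 3) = (k - 2)*(k + 3)*(k + 1)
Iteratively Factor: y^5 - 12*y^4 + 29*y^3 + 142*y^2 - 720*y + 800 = (y - 2)*(y^4 - 10*y^3 + 9*y^2 + 160*y - 400) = (y - 4)*(y - 2)*(y^3 - 6*y^2 - 15*y + 100) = (y - 4)*(y - 2)*(y + 4)*(y^2 - 10*y + 25) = (y - 5)*(y - 4)*(y - 2)*(y + 4)*(y - 5)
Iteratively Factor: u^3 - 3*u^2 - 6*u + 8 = (u - 1)*(u^2 - 2*u - 8) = (u - 4)*(u - 1)*(u + 2)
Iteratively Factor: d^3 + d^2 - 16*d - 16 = (d - 4)*(d^2 + 5*d + 4) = (d - 4)*(d + 4)*(d + 1)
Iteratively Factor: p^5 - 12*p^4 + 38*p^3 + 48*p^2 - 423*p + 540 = (p + 3)*(p^4 - 15*p^3 + 83*p^2 - 201*p + 180) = (p - 5)*(p + 3)*(p^3 - 10*p^2 + 33*p - 36) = (p - 5)*(p - 3)*(p + 3)*(p^2 - 7*p + 12) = (p - 5)*(p - 4)*(p - 3)*(p + 3)*(p - 3)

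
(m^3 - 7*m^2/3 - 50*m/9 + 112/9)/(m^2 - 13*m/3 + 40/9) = (3*m^2 + m - 14)/(3*m - 5)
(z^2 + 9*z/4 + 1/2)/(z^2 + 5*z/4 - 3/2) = (4*z + 1)/(4*z - 3)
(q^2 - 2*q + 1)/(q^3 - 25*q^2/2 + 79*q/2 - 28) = 2*(q - 1)/(2*q^2 - 23*q + 56)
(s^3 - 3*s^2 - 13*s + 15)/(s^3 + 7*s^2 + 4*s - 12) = (s^2 - 2*s - 15)/(s^2 + 8*s + 12)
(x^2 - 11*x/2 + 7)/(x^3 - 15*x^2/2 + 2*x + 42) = (x - 2)/(x^2 - 4*x - 12)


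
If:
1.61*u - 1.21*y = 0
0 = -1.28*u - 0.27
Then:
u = -0.21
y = -0.28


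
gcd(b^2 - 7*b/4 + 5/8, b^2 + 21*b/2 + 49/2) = 1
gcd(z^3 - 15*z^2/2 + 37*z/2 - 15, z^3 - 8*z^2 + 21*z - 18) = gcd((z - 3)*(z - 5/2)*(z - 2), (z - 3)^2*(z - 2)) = z^2 - 5*z + 6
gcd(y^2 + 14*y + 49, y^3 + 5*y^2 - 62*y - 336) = y + 7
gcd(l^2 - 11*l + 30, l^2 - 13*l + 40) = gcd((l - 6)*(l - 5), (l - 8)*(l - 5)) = l - 5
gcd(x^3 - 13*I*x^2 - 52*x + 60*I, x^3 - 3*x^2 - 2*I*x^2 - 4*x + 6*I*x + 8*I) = x - 2*I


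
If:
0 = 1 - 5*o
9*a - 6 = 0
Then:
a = 2/3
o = 1/5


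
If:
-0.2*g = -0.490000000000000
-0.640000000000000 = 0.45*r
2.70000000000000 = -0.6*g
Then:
No Solution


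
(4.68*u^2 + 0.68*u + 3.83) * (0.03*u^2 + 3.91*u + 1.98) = 0.1404*u^4 + 18.3192*u^3 + 12.0401*u^2 + 16.3217*u + 7.5834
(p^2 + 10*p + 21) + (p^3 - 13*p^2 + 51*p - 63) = p^3 - 12*p^2 + 61*p - 42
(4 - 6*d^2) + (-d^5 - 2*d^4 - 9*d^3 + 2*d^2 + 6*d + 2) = -d^5 - 2*d^4 - 9*d^3 - 4*d^2 + 6*d + 6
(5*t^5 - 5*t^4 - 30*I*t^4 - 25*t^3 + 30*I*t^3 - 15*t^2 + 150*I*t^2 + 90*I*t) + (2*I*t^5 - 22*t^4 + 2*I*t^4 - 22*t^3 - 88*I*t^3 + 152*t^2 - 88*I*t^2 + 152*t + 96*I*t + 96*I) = 5*t^5 + 2*I*t^5 - 27*t^4 - 28*I*t^4 - 47*t^3 - 58*I*t^3 + 137*t^2 + 62*I*t^2 + 152*t + 186*I*t + 96*I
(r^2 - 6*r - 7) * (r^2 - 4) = r^4 - 6*r^3 - 11*r^2 + 24*r + 28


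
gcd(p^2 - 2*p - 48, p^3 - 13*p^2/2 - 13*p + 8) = p - 8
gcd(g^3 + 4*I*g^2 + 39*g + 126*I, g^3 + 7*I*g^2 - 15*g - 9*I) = g + 3*I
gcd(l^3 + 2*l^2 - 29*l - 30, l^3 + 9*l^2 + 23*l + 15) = l + 1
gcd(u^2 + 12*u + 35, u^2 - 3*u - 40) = u + 5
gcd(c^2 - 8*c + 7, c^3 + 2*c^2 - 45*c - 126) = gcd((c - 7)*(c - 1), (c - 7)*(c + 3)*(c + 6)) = c - 7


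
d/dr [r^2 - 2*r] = 2*r - 2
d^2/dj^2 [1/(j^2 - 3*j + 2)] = 2*(-j^2 + 3*j + (2*j - 3)^2 - 2)/(j^2 - 3*j + 2)^3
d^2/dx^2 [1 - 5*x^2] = -10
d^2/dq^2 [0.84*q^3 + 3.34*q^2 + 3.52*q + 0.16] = 5.04*q + 6.68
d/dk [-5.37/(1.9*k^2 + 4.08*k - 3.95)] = (20.406*k + 21.9096)/(1.9*k^2 + 4.08*k - 3.95)^2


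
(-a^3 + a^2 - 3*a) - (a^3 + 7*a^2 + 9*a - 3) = -2*a^3 - 6*a^2 - 12*a + 3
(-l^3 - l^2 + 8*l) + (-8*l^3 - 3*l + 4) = -9*l^3 - l^2 + 5*l + 4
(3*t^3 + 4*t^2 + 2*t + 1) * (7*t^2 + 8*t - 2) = 21*t^5 + 52*t^4 + 40*t^3 + 15*t^2 + 4*t - 2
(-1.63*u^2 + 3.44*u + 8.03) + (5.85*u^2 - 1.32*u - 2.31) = 4.22*u^2 + 2.12*u + 5.72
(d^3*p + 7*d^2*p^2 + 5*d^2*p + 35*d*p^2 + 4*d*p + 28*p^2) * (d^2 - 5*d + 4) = d^5*p + 7*d^4*p^2 - 17*d^3*p - 119*d^2*p^2 + 16*d*p + 112*p^2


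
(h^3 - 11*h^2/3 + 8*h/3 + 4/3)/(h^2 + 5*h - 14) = (3*h^2 - 5*h - 2)/(3*(h + 7))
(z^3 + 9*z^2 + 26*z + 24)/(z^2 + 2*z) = z + 7 + 12/z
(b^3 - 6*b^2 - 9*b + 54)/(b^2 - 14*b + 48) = (b^2 - 9)/(b - 8)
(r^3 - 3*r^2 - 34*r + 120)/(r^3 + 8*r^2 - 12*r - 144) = (r - 5)/(r + 6)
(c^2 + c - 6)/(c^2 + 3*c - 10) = (c + 3)/(c + 5)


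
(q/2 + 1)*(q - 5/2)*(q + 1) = q^3/2 + q^2/4 - 11*q/4 - 5/2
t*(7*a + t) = 7*a*t + t^2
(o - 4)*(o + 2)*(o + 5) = o^3 + 3*o^2 - 18*o - 40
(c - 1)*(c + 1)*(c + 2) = c^3 + 2*c^2 - c - 2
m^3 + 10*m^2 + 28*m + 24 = (m + 2)^2*(m + 6)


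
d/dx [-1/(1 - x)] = -1/(x - 1)^2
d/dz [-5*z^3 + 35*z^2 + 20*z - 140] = -15*z^2 + 70*z + 20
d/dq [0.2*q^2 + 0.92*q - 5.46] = 0.4*q + 0.92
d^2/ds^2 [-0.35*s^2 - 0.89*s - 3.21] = -0.700000000000000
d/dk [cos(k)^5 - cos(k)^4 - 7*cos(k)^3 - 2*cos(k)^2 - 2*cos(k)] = (-5*cos(k)^4 + 4*cos(k)^3 + 21*cos(k)^2 + 4*cos(k) + 2)*sin(k)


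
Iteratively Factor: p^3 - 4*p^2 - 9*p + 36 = (p - 3)*(p^2 - p - 12) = (p - 3)*(p + 3)*(p - 4)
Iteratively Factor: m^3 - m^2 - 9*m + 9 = (m - 3)*(m^2 + 2*m - 3) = (m - 3)*(m + 3)*(m - 1)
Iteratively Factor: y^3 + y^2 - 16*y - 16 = (y + 4)*(y^2 - 3*y - 4) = (y + 1)*(y + 4)*(y - 4)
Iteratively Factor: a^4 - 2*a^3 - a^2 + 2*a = (a - 2)*(a^3 - a) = a*(a - 2)*(a^2 - 1) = a*(a - 2)*(a + 1)*(a - 1)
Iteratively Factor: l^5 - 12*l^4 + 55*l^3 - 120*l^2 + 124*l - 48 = (l - 2)*(l^4 - 10*l^3 + 35*l^2 - 50*l + 24) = (l - 2)*(l - 1)*(l^3 - 9*l^2 + 26*l - 24) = (l - 4)*(l - 2)*(l - 1)*(l^2 - 5*l + 6) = (l - 4)*(l - 3)*(l - 2)*(l - 1)*(l - 2)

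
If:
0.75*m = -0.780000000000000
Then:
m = -1.04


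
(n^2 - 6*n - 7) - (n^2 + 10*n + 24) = -16*n - 31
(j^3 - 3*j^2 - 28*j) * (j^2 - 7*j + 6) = j^5 - 10*j^4 - j^3 + 178*j^2 - 168*j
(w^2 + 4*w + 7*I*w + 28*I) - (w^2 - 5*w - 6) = 9*w + 7*I*w + 6 + 28*I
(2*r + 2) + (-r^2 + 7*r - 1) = -r^2 + 9*r + 1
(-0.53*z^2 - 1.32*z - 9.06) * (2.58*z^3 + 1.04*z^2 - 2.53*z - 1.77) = -1.3674*z^5 - 3.9568*z^4 - 23.4067*z^3 - 5.1447*z^2 + 25.2582*z + 16.0362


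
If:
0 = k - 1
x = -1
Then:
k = 1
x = -1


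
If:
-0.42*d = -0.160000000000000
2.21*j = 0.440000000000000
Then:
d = 0.38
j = 0.20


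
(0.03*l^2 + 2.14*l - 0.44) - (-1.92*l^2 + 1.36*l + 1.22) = 1.95*l^2 + 0.78*l - 1.66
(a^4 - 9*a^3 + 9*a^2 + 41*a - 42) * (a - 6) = a^5 - 15*a^4 + 63*a^3 - 13*a^2 - 288*a + 252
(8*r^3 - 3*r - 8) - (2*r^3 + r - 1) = 6*r^3 - 4*r - 7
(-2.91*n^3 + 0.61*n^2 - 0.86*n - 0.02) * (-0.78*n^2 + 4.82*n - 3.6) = 2.2698*n^5 - 14.502*n^4 + 14.087*n^3 - 6.3256*n^2 + 2.9996*n + 0.072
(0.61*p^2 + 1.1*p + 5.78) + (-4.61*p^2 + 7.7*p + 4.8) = -4.0*p^2 + 8.8*p + 10.58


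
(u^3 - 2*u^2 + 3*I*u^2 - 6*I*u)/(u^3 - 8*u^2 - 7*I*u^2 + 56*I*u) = (u^2 + u*(-2 + 3*I) - 6*I)/(u^2 - u*(8 + 7*I) + 56*I)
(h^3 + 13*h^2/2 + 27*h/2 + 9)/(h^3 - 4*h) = (2*h^2 + 9*h + 9)/(2*h*(h - 2))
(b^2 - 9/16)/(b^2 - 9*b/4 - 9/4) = (b - 3/4)/(b - 3)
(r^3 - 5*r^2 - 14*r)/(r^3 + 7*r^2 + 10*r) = (r - 7)/(r + 5)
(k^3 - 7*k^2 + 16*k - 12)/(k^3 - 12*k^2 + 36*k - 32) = (k - 3)/(k - 8)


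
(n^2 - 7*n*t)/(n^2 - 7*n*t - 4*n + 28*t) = n/(n - 4)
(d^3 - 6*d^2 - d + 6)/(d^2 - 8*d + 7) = (d^2 - 5*d - 6)/(d - 7)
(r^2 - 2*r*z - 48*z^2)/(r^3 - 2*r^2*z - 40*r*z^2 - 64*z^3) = (r + 6*z)/(r^2 + 6*r*z + 8*z^2)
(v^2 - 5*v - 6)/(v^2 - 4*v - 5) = (v - 6)/(v - 5)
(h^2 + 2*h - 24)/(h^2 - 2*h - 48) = (h - 4)/(h - 8)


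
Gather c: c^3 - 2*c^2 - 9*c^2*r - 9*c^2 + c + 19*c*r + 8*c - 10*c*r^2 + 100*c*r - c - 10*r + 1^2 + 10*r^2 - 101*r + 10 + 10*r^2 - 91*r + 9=c^3 + c^2*(-9*r - 11) + c*(-10*r^2 + 119*r + 8) + 20*r^2 - 202*r + 20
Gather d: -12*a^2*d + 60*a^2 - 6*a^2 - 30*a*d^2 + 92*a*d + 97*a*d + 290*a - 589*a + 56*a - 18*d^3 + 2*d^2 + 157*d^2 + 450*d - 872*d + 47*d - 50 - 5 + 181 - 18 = 54*a^2 - 243*a - 18*d^3 + d^2*(159 - 30*a) + d*(-12*a^2 + 189*a - 375) + 108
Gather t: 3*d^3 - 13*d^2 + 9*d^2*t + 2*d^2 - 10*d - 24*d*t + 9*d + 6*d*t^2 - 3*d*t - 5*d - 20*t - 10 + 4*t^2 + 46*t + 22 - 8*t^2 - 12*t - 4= 3*d^3 - 11*d^2 - 6*d + t^2*(6*d - 4) + t*(9*d^2 - 27*d + 14) + 8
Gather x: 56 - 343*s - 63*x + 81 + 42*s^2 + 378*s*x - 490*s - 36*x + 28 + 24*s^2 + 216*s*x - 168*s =66*s^2 - 1001*s + x*(594*s - 99) + 165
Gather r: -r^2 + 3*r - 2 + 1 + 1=-r^2 + 3*r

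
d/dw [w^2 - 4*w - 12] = 2*w - 4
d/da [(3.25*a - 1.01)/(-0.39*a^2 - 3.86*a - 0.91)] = (1.2675*a^2 - 0.787800000000001*a - 6.8561)/(0.1521*a^4 + 3.0108*a^3 + 15.6094*a^2 + 7.0252*a + 0.8281)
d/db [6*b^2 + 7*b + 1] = 12*b + 7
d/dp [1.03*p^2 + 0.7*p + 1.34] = 2.06*p + 0.7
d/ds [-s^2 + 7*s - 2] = 7 - 2*s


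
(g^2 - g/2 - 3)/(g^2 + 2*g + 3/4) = 2*(g - 2)/(2*g + 1)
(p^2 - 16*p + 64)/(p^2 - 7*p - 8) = (p - 8)/(p + 1)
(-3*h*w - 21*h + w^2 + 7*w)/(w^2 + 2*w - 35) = (-3*h + w)/(w - 5)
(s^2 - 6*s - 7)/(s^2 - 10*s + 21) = (s + 1)/(s - 3)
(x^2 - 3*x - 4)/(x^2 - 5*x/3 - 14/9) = 9*(-x^2 + 3*x + 4)/(-9*x^2 + 15*x + 14)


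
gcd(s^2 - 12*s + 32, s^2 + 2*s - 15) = 1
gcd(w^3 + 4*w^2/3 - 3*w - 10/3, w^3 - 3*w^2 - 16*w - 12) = w^2 + 3*w + 2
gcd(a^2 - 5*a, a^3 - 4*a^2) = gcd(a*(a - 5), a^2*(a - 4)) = a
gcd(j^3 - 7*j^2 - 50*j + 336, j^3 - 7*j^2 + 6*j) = j - 6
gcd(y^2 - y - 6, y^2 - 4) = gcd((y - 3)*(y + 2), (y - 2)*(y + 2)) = y + 2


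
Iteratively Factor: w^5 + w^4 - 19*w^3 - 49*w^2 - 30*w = (w + 2)*(w^4 - w^3 - 17*w^2 - 15*w) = w*(w + 2)*(w^3 - w^2 - 17*w - 15) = w*(w - 5)*(w + 2)*(w^2 + 4*w + 3) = w*(w - 5)*(w + 2)*(w + 3)*(w + 1)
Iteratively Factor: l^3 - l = (l - 1)*(l^2 + l) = l*(l - 1)*(l + 1)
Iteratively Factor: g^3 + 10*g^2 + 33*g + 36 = (g + 3)*(g^2 + 7*g + 12) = (g + 3)^2*(g + 4)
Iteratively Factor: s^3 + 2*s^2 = (s)*(s^2 + 2*s) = s*(s + 2)*(s)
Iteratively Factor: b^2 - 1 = (b - 1)*(b + 1)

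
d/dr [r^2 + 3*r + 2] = 2*r + 3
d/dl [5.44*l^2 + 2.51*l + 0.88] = 10.88*l + 2.51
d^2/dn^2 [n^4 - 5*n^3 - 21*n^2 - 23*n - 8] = 12*n^2 - 30*n - 42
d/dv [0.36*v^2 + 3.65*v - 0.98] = 0.72*v + 3.65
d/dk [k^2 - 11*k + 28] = 2*k - 11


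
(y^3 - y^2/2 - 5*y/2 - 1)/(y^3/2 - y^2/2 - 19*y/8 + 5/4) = 4*(2*y^3 - y^2 - 5*y - 2)/(4*y^3 - 4*y^2 - 19*y + 10)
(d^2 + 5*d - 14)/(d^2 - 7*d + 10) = (d + 7)/(d - 5)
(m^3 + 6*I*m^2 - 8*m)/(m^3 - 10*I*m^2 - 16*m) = (-m^2 - 6*I*m + 8)/(-m^2 + 10*I*m + 16)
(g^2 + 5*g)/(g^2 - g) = (g + 5)/(g - 1)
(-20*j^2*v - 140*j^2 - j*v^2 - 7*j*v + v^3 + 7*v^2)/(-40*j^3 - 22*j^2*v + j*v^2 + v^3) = (v + 7)/(2*j + v)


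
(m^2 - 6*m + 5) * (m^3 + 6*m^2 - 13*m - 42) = m^5 - 44*m^3 + 66*m^2 + 187*m - 210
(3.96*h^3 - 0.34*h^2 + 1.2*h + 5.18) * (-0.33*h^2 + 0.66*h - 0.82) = -1.3068*h^5 + 2.7258*h^4 - 3.8676*h^3 - 0.6386*h^2 + 2.4348*h - 4.2476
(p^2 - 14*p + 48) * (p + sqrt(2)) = p^3 - 14*p^2 + sqrt(2)*p^2 - 14*sqrt(2)*p + 48*p + 48*sqrt(2)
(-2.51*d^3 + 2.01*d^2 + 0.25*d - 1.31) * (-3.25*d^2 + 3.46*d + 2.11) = 8.1575*d^5 - 15.2171*d^4 + 0.846*d^3 + 9.3636*d^2 - 4.0051*d - 2.7641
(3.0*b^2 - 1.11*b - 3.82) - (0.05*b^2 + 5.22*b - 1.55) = 2.95*b^2 - 6.33*b - 2.27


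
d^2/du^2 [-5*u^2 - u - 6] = -10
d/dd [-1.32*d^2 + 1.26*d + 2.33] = 1.26 - 2.64*d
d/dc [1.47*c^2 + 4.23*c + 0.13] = 2.94*c + 4.23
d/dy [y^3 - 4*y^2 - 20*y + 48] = 3*y^2 - 8*y - 20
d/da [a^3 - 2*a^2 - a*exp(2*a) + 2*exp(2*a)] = 3*a^2 - 2*a*exp(2*a) - 4*a + 3*exp(2*a)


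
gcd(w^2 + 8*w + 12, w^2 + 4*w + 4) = w + 2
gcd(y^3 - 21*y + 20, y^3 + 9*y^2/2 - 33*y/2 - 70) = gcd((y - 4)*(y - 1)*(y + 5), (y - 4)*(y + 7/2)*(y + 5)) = y^2 + y - 20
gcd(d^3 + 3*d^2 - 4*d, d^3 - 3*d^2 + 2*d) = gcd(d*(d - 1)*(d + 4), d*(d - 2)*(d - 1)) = d^2 - d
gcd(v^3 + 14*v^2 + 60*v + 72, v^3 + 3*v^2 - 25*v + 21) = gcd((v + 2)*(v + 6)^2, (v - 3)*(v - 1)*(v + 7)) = 1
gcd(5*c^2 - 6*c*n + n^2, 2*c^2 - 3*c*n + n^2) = c - n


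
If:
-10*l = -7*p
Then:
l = 7*p/10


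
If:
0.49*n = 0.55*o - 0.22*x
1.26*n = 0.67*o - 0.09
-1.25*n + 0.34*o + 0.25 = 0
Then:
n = 0.48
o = 1.04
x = 1.53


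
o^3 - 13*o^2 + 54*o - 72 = (o - 6)*(o - 4)*(o - 3)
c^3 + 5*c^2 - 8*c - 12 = (c - 2)*(c + 1)*(c + 6)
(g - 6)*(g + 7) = g^2 + g - 42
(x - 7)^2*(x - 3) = x^3 - 17*x^2 + 91*x - 147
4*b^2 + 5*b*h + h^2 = (b + h)*(4*b + h)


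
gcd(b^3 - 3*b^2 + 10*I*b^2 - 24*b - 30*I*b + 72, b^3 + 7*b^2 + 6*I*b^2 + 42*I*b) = b + 6*I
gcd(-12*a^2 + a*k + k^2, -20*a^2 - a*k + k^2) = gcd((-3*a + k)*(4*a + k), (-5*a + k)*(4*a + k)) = 4*a + k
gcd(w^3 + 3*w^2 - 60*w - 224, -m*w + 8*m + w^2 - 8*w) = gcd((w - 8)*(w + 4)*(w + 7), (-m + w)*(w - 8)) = w - 8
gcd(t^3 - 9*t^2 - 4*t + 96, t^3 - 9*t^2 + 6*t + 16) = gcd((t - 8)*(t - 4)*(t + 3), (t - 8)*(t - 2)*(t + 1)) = t - 8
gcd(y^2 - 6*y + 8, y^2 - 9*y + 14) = y - 2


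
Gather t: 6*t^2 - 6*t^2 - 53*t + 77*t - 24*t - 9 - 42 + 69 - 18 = 0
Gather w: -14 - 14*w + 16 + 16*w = 2*w + 2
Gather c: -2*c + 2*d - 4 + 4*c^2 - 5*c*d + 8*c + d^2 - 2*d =4*c^2 + c*(6 - 5*d) + d^2 - 4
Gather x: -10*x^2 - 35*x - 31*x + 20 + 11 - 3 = -10*x^2 - 66*x + 28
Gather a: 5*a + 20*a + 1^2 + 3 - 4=25*a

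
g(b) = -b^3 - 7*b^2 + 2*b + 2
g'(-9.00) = -115.00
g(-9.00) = 146.00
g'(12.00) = -598.00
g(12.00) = -2710.00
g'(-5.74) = -16.48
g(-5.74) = -50.99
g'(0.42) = -4.41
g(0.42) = 1.53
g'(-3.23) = 15.92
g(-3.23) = -43.79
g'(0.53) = -6.26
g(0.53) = 0.94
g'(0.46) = -5.07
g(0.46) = 1.34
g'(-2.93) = 17.27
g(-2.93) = -38.80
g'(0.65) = -8.37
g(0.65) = 0.07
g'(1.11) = -17.24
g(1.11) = -5.77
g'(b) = -3*b^2 - 14*b + 2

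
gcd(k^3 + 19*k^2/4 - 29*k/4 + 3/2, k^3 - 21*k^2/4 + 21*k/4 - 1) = k^2 - 5*k/4 + 1/4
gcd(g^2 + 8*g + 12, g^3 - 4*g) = g + 2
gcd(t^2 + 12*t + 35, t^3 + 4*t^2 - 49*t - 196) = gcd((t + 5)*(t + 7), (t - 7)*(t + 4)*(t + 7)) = t + 7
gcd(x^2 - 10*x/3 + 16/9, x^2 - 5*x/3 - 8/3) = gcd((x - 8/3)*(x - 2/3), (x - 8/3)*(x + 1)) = x - 8/3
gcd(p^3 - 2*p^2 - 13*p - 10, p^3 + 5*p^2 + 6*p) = p + 2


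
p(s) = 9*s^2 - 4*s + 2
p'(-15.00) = -274.00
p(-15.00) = 2087.00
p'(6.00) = 104.00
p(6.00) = 302.00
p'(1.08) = 15.44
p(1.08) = 8.18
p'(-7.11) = -131.98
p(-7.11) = 485.41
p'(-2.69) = -52.42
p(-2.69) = 77.88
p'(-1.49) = -30.82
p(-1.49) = 27.94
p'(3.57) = 60.26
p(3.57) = 102.42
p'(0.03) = -3.46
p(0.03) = 1.89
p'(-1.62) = -33.16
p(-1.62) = 32.10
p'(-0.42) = -11.56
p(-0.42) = 5.27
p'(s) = 18*s - 4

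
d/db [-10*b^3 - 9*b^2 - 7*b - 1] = -30*b^2 - 18*b - 7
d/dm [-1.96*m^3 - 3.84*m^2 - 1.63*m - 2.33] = -5.88*m^2 - 7.68*m - 1.63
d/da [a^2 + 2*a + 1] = 2*a + 2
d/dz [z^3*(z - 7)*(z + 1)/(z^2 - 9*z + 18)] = z^2*(3*z^4 - 48*z^3 + 245*z^2 - 306*z - 378)/(z^4 - 18*z^3 + 117*z^2 - 324*z + 324)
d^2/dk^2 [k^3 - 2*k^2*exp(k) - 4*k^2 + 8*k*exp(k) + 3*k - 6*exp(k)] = -2*k^2*exp(k) + 6*k + 6*exp(k) - 8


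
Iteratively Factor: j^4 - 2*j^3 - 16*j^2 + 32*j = (j - 4)*(j^3 + 2*j^2 - 8*j) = j*(j - 4)*(j^2 + 2*j - 8) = j*(j - 4)*(j + 4)*(j - 2)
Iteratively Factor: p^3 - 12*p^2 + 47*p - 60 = (p - 4)*(p^2 - 8*p + 15) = (p - 4)*(p - 3)*(p - 5)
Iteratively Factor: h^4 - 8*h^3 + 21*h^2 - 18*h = (h - 3)*(h^3 - 5*h^2 + 6*h) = (h - 3)*(h - 2)*(h^2 - 3*h) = (h - 3)^2*(h - 2)*(h)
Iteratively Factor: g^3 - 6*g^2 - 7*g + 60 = (g + 3)*(g^2 - 9*g + 20) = (g - 5)*(g + 3)*(g - 4)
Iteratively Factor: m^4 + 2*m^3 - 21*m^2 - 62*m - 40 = (m + 2)*(m^3 - 21*m - 20) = (m + 1)*(m + 2)*(m^2 - m - 20) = (m + 1)*(m + 2)*(m + 4)*(m - 5)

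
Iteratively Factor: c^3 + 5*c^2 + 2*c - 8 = (c + 2)*(c^2 + 3*c - 4) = (c - 1)*(c + 2)*(c + 4)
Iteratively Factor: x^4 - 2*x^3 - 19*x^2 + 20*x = (x)*(x^3 - 2*x^2 - 19*x + 20) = x*(x - 1)*(x^2 - x - 20) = x*(x - 5)*(x - 1)*(x + 4)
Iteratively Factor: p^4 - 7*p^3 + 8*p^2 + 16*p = (p)*(p^3 - 7*p^2 + 8*p + 16) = p*(p - 4)*(p^2 - 3*p - 4) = p*(p - 4)*(p + 1)*(p - 4)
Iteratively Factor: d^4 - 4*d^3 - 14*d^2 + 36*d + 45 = (d + 1)*(d^3 - 5*d^2 - 9*d + 45) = (d + 1)*(d + 3)*(d^2 - 8*d + 15) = (d - 3)*(d + 1)*(d + 3)*(d - 5)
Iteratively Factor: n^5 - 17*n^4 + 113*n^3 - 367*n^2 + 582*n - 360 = (n - 3)*(n^4 - 14*n^3 + 71*n^2 - 154*n + 120) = (n - 3)*(n - 2)*(n^3 - 12*n^2 + 47*n - 60) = (n - 4)*(n - 3)*(n - 2)*(n^2 - 8*n + 15) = (n - 4)*(n - 3)^2*(n - 2)*(n - 5)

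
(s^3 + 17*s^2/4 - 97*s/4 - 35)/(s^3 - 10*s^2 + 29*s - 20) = (4*s^2 + 33*s + 35)/(4*(s^2 - 6*s + 5))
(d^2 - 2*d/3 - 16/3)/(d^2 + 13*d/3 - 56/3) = (d + 2)/(d + 7)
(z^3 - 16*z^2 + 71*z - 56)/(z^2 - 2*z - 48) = (z^2 - 8*z + 7)/(z + 6)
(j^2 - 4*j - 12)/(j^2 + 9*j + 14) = (j - 6)/(j + 7)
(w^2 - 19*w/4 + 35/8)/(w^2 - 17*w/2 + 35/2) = (w - 5/4)/(w - 5)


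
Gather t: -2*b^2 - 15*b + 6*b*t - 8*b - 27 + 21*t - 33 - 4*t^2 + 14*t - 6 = -2*b^2 - 23*b - 4*t^2 + t*(6*b + 35) - 66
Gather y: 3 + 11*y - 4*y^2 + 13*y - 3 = -4*y^2 + 24*y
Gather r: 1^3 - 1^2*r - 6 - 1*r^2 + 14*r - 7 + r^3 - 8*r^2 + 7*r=r^3 - 9*r^2 + 20*r - 12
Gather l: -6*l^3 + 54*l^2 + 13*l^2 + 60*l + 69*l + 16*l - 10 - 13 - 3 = -6*l^3 + 67*l^2 + 145*l - 26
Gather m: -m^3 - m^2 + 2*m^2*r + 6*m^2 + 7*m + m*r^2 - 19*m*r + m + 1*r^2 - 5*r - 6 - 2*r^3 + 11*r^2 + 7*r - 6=-m^3 + m^2*(2*r + 5) + m*(r^2 - 19*r + 8) - 2*r^3 + 12*r^2 + 2*r - 12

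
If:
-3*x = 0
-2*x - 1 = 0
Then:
No Solution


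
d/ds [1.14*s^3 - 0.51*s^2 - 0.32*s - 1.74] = 3.42*s^2 - 1.02*s - 0.32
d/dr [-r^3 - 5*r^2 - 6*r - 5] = -3*r^2 - 10*r - 6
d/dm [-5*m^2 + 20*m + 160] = 20 - 10*m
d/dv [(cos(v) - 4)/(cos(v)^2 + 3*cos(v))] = (sin(v) - 12*sin(v)/cos(v)^2 - 8*tan(v))/(cos(v) + 3)^2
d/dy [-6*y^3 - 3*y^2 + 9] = 6*y*(-3*y - 1)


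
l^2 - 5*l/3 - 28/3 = (l - 4)*(l + 7/3)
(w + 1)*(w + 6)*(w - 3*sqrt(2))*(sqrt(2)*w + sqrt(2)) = sqrt(2)*w^4 - 6*w^3 + 8*sqrt(2)*w^3 - 48*w^2 + 13*sqrt(2)*w^2 - 78*w + 6*sqrt(2)*w - 36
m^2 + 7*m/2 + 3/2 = (m + 1/2)*(m + 3)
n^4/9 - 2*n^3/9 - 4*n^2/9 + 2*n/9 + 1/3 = (n/3 + 1/3)^2*(n - 3)*(n - 1)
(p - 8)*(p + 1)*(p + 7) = p^3 - 57*p - 56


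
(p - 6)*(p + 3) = p^2 - 3*p - 18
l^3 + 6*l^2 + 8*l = l*(l + 2)*(l + 4)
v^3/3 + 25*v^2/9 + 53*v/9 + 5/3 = (v/3 + 1)*(v + 1/3)*(v + 5)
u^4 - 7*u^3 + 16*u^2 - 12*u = u*(u - 3)*(u - 2)^2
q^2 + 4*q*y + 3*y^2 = (q + y)*(q + 3*y)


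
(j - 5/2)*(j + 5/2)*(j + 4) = j^3 + 4*j^2 - 25*j/4 - 25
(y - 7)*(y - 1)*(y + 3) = y^3 - 5*y^2 - 17*y + 21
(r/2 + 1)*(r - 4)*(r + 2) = r^3/2 - 6*r - 8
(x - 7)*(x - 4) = x^2 - 11*x + 28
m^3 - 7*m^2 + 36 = (m - 6)*(m - 3)*(m + 2)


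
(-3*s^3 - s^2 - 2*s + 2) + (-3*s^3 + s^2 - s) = -6*s^3 - 3*s + 2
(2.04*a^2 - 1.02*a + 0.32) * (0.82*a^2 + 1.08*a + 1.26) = 1.6728*a^4 + 1.3668*a^3 + 1.7312*a^2 - 0.9396*a + 0.4032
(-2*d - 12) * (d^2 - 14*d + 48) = -2*d^3 + 16*d^2 + 72*d - 576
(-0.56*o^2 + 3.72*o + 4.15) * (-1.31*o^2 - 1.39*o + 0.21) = 0.7336*o^4 - 4.0948*o^3 - 10.7249*o^2 - 4.9873*o + 0.8715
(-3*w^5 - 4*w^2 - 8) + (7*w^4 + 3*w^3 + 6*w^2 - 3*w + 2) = -3*w^5 + 7*w^4 + 3*w^3 + 2*w^2 - 3*w - 6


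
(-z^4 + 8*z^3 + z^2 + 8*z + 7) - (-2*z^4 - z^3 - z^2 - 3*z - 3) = z^4 + 9*z^3 + 2*z^2 + 11*z + 10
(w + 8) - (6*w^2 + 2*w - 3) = -6*w^2 - w + 11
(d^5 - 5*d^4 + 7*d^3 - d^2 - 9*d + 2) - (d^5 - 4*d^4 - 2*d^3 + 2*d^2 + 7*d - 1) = -d^4 + 9*d^3 - 3*d^2 - 16*d + 3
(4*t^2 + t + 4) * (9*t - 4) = 36*t^3 - 7*t^2 + 32*t - 16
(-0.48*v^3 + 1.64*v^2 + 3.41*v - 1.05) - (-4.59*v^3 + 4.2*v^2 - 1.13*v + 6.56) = 4.11*v^3 - 2.56*v^2 + 4.54*v - 7.61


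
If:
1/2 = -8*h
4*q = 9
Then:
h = -1/16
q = 9/4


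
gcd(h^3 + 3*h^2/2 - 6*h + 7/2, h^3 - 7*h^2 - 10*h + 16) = h - 1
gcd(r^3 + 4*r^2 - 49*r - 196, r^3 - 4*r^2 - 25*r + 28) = r^2 - 3*r - 28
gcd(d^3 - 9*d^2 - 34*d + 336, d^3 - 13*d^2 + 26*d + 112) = d^2 - 15*d + 56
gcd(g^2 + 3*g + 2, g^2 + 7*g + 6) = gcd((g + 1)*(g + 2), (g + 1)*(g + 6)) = g + 1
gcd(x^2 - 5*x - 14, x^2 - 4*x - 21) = x - 7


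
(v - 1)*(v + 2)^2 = v^3 + 3*v^2 - 4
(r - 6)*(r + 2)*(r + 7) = r^3 + 3*r^2 - 40*r - 84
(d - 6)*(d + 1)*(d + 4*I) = d^3 - 5*d^2 + 4*I*d^2 - 6*d - 20*I*d - 24*I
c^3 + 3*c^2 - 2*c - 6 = (c + 3)*(c - sqrt(2))*(c + sqrt(2))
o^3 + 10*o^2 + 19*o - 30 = (o - 1)*(o + 5)*(o + 6)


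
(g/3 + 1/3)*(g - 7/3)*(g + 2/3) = g^3/3 - 2*g^2/9 - 29*g/27 - 14/27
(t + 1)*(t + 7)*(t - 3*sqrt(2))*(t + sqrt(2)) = t^4 - 2*sqrt(2)*t^3 + 8*t^3 - 16*sqrt(2)*t^2 + t^2 - 48*t - 14*sqrt(2)*t - 42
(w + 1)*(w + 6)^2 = w^3 + 13*w^2 + 48*w + 36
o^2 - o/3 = o*(o - 1/3)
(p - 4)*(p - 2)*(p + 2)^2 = p^4 - 2*p^3 - 12*p^2 + 8*p + 32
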